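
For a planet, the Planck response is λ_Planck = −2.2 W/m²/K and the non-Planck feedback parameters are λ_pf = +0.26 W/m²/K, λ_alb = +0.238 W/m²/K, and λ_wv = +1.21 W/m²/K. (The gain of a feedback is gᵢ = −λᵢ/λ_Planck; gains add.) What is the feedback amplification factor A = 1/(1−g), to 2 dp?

Convert to gains: g_pf = 0.26/2.2 = 0.1182; g_alb = 0.238/2.2 = 0.1082; g_wv = 1.21/2.2 = 0.55.
Total gain g = 0.7764.
A = 1/(1 − 0.7764) = 4.47.

4.47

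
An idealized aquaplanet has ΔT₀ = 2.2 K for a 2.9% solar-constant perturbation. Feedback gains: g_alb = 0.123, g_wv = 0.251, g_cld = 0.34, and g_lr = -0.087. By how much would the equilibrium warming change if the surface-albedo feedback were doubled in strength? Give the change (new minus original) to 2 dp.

Original: g = 0.627, ΔT = 2.2/(1−0.627) = 5.8981 K.
With doubled surface-albedo: g' = 0.75, ΔT' = 2.2/(1−0.75) = 8.8000 K.
Change = 8.8000 − 5.8981 = 2.90 K.

2.90 K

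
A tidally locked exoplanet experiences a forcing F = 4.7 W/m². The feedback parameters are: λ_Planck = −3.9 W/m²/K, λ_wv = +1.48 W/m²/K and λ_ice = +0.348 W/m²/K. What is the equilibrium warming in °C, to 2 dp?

Net feedback parameter λ = (−3.9) + (+1.48) + (+0.348) = -2.072 W/m²/K.
ΔT = −F/λ = −4.7/(-2.072) = 2.27 °C.

2.27 °C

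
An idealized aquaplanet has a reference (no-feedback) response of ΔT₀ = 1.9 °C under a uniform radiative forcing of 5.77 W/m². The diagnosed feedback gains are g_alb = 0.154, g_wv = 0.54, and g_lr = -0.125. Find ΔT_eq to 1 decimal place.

Total gain g = 0.154 + 0.54 − 0.125 = 0.569.
Amplification A = 1/(1 − 0.569) = 2.32.
ΔT = 1.9 × 2.32 = 4.4 °C.

4.4 °C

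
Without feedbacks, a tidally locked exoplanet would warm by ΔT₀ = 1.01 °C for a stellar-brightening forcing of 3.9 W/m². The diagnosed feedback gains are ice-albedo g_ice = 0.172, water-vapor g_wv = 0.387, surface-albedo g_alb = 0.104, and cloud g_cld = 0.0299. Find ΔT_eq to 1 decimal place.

Total gain g = 0.172 + 0.387 + 0.104 + 0.0299 = 0.6929.
Amplification A = 1/(1 − 0.6929) = 3.256.
ΔT = 1.01 × 3.256 = 3.3 °C.

3.3 °C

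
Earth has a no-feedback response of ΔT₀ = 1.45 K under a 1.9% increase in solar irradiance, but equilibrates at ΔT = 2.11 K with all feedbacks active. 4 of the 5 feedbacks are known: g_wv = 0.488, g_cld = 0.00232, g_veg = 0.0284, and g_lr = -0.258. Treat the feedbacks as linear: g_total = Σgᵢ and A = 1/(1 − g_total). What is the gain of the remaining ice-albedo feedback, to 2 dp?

Amplification A = ΔT/ΔT₀ = 2.11/1.45 = 1.455.
Total gain g = 1 − 1/A = 1 − 1/1.455 = 0.3127.
Known gains sum to 0.488 + 0.00232 + 0.0284 − 0.258 = 0.26072.
g_ice = 0.3127 − 0.26072 = 0.05.

0.05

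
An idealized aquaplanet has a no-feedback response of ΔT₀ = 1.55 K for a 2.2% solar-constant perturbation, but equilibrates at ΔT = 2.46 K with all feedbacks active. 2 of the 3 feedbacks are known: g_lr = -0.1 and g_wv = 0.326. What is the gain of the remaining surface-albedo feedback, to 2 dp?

0.14

Amplification A = ΔT/ΔT₀ = 2.46/1.55 = 1.587.
Total gain g = 1 − 1/A = 1 − 1/1.587 = 0.3699.
Known gains sum to -0.1 + 0.326 = 0.226.
g_alb = 0.3699 − 0.226 = 0.14.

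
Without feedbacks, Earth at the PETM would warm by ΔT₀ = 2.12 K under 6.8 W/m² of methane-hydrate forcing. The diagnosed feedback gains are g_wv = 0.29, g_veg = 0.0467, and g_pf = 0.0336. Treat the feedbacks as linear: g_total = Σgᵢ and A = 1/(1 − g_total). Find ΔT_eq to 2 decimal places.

Total gain g = 0.29 + 0.0467 + 0.0336 = 0.3703.
Amplification A = 1/(1 − 0.3703) = 1.588.
ΔT = 2.12 × 1.588 = 3.37 K.

3.37 K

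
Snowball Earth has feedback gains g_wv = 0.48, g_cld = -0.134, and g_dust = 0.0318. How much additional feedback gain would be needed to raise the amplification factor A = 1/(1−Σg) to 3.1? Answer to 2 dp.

Current total gain = 0.3778.
Target gain for A = 3.1: g* = 1 − 1/3.1 = 0.6774.
Additional gain needed = 0.6774 − 0.3778 = 0.30.

0.30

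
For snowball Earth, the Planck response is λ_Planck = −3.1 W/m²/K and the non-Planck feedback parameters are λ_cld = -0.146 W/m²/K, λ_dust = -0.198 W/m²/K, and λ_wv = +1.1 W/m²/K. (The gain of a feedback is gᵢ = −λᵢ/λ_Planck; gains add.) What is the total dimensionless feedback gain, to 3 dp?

Convert to gains: g_cld = -0.146/3.1 = -0.0471; g_dust = -0.198/3.1 = -0.06387; g_wv = 1.1/3.1 = 0.3548.
Total gain g = 0.24383.

0.244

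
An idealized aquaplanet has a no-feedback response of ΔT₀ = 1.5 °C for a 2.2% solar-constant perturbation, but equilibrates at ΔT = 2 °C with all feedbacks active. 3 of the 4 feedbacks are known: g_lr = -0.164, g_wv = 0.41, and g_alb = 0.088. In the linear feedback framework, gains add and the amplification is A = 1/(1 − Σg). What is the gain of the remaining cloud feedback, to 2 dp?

-0.08

Amplification A = ΔT/ΔT₀ = 2/1.5 = 1.333.
Total gain g = 1 − 1/A = 1 − 1/1.333 = 0.2498.
Known gains sum to -0.164 + 0.41 + 0.088 = 0.334.
g_cld = 0.2498 − 0.334 = -0.08.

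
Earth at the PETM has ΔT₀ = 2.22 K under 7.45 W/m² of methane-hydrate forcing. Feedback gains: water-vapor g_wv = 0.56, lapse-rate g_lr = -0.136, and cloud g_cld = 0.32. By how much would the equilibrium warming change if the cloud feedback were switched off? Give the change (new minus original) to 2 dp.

-4.82 K

Original: g = 0.744, ΔT = 2.22/(1−0.744) = 8.6719 K.
Without cloud: g' = 0.424, ΔT' = 2.22/(1−0.424) = 3.8542 K.
Change = 3.8542 − 8.6719 = -4.82 K.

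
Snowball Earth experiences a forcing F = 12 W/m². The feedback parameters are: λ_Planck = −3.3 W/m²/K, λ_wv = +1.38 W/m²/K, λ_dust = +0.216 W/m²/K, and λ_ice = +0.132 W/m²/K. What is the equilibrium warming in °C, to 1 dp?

7.6 °C

Net feedback parameter λ = (−3.3) + (+1.38) + (+0.216) + (+0.132) = -1.572 W/m²/K.
ΔT = −F/λ = −12/(-1.572) = 7.6 °C.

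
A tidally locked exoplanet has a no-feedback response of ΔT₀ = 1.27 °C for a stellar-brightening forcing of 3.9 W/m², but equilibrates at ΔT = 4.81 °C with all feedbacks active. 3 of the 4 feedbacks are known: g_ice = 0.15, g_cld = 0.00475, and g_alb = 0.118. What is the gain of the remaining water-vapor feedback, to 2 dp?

Amplification A = ΔT/ΔT₀ = 4.81/1.27 = 3.787.
Total gain g = 1 − 1/A = 1 − 1/3.787 = 0.7359.
Known gains sum to 0.15 + 0.00475 + 0.118 = 0.27275.
g_wv = 0.7359 − 0.27275 = 0.46.

0.46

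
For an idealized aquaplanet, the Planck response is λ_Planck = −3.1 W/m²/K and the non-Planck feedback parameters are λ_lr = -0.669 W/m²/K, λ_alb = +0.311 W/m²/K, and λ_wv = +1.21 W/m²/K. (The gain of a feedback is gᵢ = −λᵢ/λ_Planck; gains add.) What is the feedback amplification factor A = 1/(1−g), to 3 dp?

1.379

Convert to gains: g_lr = -0.669/3.1 = -0.2158; g_alb = 0.311/3.1 = 0.1003; g_wv = 1.21/3.1 = 0.3903.
Total gain g = 0.2748.
A = 1/(1 − 0.2748) = 1.379.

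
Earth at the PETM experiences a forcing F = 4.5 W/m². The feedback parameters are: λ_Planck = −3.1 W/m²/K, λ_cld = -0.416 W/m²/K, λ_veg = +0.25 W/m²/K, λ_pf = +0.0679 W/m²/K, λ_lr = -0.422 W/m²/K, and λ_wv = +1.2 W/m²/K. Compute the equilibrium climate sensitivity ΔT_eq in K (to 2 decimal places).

1.86 K

Net feedback parameter λ = (−3.1) + (-0.416) + (+0.25) + (+0.0679) + (-0.422) + (+1.2) = -2.4201 W/m²/K.
ΔT = −F/λ = −4.5/(-2.4201) = 1.86 K.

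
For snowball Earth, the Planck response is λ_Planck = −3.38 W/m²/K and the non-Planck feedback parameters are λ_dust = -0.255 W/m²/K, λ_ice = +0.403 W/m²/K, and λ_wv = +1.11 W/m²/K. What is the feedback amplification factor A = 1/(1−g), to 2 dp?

Convert to gains: g_dust = -0.255/3.38 = -0.07544; g_ice = 0.403/3.38 = 0.1192; g_wv = 1.11/3.38 = 0.3284.
Total gain g = 0.37216.
A = 1/(1 − 0.37216) = 1.59.

1.59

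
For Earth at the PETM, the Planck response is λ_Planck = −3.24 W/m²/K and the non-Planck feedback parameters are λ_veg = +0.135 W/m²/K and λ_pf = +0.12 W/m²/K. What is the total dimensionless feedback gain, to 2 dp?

0.08

Convert to gains: g_veg = 0.135/3.24 = 0.04167; g_pf = 0.12/3.24 = 0.03704.
Total gain g = 0.07871.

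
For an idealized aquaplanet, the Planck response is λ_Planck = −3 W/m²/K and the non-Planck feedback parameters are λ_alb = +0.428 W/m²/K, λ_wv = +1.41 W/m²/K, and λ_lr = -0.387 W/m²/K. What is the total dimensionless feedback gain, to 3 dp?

Convert to gains: g_alb = 0.428/3 = 0.1427; g_wv = 1.41/3 = 0.47; g_lr = -0.387/3 = -0.129.
Total gain g = 0.4837.

0.484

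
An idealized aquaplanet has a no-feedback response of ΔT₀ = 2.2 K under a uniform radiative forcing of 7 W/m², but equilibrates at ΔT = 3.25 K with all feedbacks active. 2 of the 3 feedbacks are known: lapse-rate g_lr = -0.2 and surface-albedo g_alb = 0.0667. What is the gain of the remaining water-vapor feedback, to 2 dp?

Amplification A = ΔT/ΔT₀ = 3.25/2.2 = 1.477.
Total gain g = 1 − 1/A = 1 − 1/1.477 = 0.323.
Known gains sum to -0.2 + 0.0667 = -0.1333.
g_wv = 0.323 + 0.1333 = 0.46.

0.46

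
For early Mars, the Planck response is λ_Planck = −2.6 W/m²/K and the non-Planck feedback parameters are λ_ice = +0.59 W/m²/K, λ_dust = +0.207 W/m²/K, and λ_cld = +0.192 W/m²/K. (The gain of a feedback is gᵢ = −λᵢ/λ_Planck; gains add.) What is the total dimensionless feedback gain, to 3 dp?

Convert to gains: g_ice = 0.59/2.6 = 0.2269; g_dust = 0.207/2.6 = 0.07962; g_cld = 0.192/2.6 = 0.07385.
Total gain g = 0.38037.

0.380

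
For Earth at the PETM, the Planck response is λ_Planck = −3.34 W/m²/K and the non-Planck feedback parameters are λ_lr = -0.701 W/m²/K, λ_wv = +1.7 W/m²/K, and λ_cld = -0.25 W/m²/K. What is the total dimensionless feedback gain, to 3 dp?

0.224

Convert to gains: g_lr = -0.701/3.34 = -0.2099; g_wv = 1.7/3.34 = 0.509; g_cld = -0.25/3.34 = -0.07485.
Total gain g = 0.22425.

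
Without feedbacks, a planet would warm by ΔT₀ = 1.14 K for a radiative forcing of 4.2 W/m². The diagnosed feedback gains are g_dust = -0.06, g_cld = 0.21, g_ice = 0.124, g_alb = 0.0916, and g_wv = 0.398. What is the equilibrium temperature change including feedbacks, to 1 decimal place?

4.8 K

Total gain g = -0.06 + 0.21 + 0.124 + 0.0916 + 0.398 = 0.7636.
Amplification A = 1/(1 − 0.7636) = 4.23.
ΔT = 1.14 × 4.23 = 4.8 K.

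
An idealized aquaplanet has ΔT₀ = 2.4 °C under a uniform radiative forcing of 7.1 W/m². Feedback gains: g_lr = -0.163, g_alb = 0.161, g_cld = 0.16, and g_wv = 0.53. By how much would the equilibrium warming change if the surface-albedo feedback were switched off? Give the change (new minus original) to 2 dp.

-2.62 °C

Original: g = 0.688, ΔT = 2.4/(1−0.688) = 7.6923 °C.
Without surface-albedo: g' = 0.527, ΔT' = 2.4/(1−0.527) = 5.0740 °C.
Change = 5.0740 − 7.6923 = -2.62 °C.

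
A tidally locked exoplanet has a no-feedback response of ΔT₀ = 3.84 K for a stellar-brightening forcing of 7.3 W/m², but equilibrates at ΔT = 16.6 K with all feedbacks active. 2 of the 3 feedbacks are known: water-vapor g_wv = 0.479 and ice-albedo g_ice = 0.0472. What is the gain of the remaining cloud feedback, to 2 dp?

0.24

Amplification A = ΔT/ΔT₀ = 16.6/3.84 = 4.323.
Total gain g = 1 − 1/A = 1 − 1/4.323 = 0.7687.
Known gains sum to 0.479 + 0.0472 = 0.5262.
g_cld = 0.7687 − 0.5262 = 0.24.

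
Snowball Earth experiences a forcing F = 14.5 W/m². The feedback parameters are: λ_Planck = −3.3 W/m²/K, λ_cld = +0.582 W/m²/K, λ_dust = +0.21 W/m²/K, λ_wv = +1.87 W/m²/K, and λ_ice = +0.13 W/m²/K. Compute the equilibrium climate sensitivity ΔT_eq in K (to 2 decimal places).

28.54 K

Net feedback parameter λ = (−3.3) + (+0.582) + (+0.21) + (+1.87) + (+0.13) = -0.508 W/m²/K.
ΔT = −F/λ = −14.5/(-0.508) = 28.54 K.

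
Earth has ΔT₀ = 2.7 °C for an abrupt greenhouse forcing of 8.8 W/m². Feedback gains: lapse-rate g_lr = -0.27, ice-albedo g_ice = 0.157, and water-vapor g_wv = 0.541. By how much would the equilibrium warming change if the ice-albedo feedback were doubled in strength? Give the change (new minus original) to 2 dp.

1.79 °C

Original: g = 0.428, ΔT = 2.7/(1−0.428) = 4.7203 °C.
With doubled ice-albedo: g' = 0.585, ΔT' = 2.7/(1−0.585) = 6.5060 °C.
Change = 6.5060 − 4.7203 = 1.79 °C.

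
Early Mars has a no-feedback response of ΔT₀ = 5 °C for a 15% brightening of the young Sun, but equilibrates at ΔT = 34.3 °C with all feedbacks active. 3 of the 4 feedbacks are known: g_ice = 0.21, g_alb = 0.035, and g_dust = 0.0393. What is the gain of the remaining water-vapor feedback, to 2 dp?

0.57

Amplification A = ΔT/ΔT₀ = 34.3/5 = 6.86.
Total gain g = 1 − 1/A = 1 − 1/6.86 = 0.8542.
Known gains sum to 0.21 + 0.035 + 0.0393 = 0.2843.
g_wv = 0.8542 − 0.2843 = 0.57.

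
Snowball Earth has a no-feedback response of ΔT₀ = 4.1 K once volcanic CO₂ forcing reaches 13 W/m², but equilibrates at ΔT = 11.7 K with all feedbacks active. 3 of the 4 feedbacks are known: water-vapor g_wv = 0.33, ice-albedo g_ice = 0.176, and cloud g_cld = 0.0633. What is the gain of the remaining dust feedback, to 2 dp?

Amplification A = ΔT/ΔT₀ = 11.7/4.1 = 2.854.
Total gain g = 1 − 1/A = 1 − 1/2.854 = 0.6496.
Known gains sum to 0.33 + 0.176 + 0.0633 = 0.5693.
g_dust = 0.6496 − 0.5693 = 0.08.

0.08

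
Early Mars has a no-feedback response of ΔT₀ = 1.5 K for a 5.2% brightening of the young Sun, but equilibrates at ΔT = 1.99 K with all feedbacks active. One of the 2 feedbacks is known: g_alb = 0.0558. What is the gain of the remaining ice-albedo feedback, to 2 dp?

Amplification A = ΔT/ΔT₀ = 1.99/1.5 = 1.327.
Total gain g = 1 − 1/A = 1 − 1/1.327 = 0.2464.
The known gain is 0.0558.
g_ice = 0.2464 − 0.0558 = 0.19.

0.19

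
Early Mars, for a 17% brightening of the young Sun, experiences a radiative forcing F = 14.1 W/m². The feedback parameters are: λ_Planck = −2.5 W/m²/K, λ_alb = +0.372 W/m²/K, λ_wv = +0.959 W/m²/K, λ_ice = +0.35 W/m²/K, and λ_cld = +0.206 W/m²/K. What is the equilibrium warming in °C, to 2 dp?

Net feedback parameter λ = (−2.5) + (+0.372) + (+0.959) + (+0.35) + (+0.206) = -0.613 W/m²/K.
ΔT = −F/λ = −14.1/(-0.613) = 23.00 °C.

23.00 °C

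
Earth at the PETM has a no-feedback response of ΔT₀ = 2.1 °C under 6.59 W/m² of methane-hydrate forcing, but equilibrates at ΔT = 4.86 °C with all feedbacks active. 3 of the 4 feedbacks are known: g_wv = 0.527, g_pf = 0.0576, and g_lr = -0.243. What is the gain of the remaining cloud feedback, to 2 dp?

0.23

Amplification A = ΔT/ΔT₀ = 4.86/2.1 = 2.314.
Total gain g = 1 − 1/A = 1 − 1/2.314 = 0.5678.
Known gains sum to 0.527 + 0.0576 − 0.243 = 0.3416.
g_cld = 0.5678 − 0.3416 = 0.23.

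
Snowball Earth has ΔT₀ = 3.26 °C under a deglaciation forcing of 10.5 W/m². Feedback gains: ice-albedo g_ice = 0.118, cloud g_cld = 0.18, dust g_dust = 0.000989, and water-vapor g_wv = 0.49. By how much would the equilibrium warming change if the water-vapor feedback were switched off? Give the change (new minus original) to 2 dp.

-10.80 °C

Original: g = 0.788989, ΔT = 3.26/(1−0.788989) = 15.4494 °C.
Without water-vapor: g' = 0.298989, ΔT' = 3.26/(1−0.298989) = 4.6504 °C.
Change = 4.6504 − 15.4494 = -10.80 °C.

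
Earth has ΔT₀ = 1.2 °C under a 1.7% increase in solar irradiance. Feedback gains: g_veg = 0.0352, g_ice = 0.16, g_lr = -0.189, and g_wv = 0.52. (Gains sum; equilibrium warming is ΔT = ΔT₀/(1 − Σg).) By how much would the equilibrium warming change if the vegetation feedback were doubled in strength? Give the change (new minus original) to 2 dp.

0.20 °C

Original: g = 0.5262, ΔT = 1.2/(1−0.5262) = 2.5327 °C.
With doubled vegetation: g' = 0.5614, ΔT' = 1.2/(1−0.5614) = 2.7360 °C.
Change = 2.7360 − 2.5327 = 0.20 °C.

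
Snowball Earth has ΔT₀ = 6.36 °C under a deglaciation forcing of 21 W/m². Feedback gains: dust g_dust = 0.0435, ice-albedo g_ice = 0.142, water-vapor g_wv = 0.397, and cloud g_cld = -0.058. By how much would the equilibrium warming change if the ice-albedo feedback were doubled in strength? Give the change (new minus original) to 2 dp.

5.70 °C

Original: g = 0.5245, ΔT = 6.36/(1−0.5245) = 13.3754 °C.
With doubled ice-albedo: g' = 0.6665, ΔT' = 6.36/(1−0.6665) = 19.0705 °C.
Change = 19.0705 − 13.3754 = 5.70 °C.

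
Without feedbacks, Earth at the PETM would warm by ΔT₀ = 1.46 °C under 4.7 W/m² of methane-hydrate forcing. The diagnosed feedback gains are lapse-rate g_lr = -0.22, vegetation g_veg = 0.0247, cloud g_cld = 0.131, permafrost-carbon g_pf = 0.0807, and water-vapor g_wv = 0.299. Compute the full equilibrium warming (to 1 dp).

2.1 °C

Total gain g = -0.22 + 0.0247 + 0.131 + 0.0807 + 0.299 = 0.3154.
Amplification A = 1/(1 − 0.3154) = 1.461.
ΔT = 1.46 × 1.461 = 2.1 °C.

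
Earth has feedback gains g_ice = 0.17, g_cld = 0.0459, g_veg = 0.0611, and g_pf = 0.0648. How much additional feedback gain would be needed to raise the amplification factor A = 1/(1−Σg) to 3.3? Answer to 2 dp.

0.36

Current total gain = 0.3418.
Target gain for A = 3.3: g* = 1 − 1/3.3 = 0.697.
Additional gain needed = 0.697 − 0.3418 = 0.36.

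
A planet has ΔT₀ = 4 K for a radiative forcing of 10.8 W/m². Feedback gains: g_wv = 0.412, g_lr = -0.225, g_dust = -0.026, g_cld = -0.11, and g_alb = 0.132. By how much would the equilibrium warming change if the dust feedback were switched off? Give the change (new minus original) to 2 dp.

Original: g = 0.183, ΔT = 4/(1−0.183) = 4.8960 K.
Without dust: g' = 0.209, ΔT' = 4/(1−0.209) = 5.0569 K.
Change = 5.0569 − 4.8960 = 0.16 K.

0.16 K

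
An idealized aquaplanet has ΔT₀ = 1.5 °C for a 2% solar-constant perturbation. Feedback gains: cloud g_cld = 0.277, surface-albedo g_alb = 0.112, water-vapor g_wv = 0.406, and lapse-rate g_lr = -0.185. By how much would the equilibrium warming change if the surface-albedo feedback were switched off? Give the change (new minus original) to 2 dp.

Original: g = 0.61, ΔT = 1.5/(1−0.61) = 3.8462 °C.
Without surface-albedo: g' = 0.498, ΔT' = 1.5/(1−0.498) = 2.9880 °C.
Change = 2.9880 − 3.8462 = -0.86 °C.

-0.86 °C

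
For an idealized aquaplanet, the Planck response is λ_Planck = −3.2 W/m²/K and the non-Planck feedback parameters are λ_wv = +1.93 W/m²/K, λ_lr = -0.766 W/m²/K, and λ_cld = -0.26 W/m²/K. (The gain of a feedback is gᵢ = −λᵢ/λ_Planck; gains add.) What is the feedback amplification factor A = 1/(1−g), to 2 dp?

1.39

Convert to gains: g_wv = 1.93/3.2 = 0.6031; g_lr = -0.766/3.2 = -0.2394; g_cld = -0.26/3.2 = -0.08125.
Total gain g = 0.28245.
A = 1/(1 − 0.28245) = 1.39.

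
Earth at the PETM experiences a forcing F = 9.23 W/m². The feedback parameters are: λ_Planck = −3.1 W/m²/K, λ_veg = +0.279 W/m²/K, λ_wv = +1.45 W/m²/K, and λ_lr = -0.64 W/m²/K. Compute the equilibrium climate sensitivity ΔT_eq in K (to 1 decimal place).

4.6 K

Net feedback parameter λ = (−3.1) + (+0.279) + (+1.45) + (-0.64) = -2.011 W/m²/K.
ΔT = −F/λ = −9.23/(-2.011) = 4.6 K.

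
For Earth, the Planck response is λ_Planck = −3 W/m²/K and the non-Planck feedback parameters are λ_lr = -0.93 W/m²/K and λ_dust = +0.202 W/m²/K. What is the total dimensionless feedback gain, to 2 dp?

Convert to gains: g_lr = -0.93/3 = -0.31; g_dust = 0.202/3 = 0.06733.
Total gain g = -0.24267.

-0.24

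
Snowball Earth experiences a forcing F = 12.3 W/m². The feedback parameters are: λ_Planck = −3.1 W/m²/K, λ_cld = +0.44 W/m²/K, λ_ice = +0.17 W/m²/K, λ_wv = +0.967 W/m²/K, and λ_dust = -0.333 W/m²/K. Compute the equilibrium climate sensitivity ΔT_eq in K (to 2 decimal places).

Net feedback parameter λ = (−3.1) + (+0.44) + (+0.17) + (+0.967) + (-0.333) = -1.856 W/m²/K.
ΔT = −F/λ = −12.3/(-1.856) = 6.63 K.

6.63 K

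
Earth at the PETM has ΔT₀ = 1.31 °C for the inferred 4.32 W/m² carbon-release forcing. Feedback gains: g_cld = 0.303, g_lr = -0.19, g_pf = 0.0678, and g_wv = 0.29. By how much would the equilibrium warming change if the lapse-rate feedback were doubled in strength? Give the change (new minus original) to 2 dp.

-0.65 °C

Original: g = 0.4708, ΔT = 1.31/(1−0.4708) = 2.4754 °C.
With doubled lapse-rate: g' = 0.2808, ΔT' = 1.31/(1−0.2808) = 1.8215 °C.
Change = 1.8215 − 2.4754 = -0.65 °C.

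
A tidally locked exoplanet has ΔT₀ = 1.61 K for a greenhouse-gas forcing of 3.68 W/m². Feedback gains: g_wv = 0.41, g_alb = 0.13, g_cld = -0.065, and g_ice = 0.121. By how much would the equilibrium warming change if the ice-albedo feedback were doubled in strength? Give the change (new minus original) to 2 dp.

Original: g = 0.596, ΔT = 1.61/(1−0.596) = 3.9851 K.
With doubled ice-albedo: g' = 0.717, ΔT' = 1.61/(1−0.717) = 5.6890 K.
Change = 5.6890 − 3.9851 = 1.70 K.

1.70 K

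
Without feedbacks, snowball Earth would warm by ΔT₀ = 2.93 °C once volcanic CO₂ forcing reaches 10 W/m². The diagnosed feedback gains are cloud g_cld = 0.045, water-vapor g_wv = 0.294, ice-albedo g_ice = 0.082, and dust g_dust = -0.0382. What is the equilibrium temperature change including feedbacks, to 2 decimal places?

Total gain g = 0.045 + 0.294 + 0.082 − 0.0382 = 0.3828.
Amplification A = 1/(1 − 0.3828) = 1.62.
ΔT = 2.93 × 1.62 = 4.75 °C.

4.75 °C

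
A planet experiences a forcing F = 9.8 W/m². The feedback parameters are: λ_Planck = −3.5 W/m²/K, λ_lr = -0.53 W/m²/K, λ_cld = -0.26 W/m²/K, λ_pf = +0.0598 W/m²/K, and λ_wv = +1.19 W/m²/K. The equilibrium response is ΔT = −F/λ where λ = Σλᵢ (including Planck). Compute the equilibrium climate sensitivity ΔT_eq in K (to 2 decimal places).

Net feedback parameter λ = (−3.5) + (-0.53) + (-0.26) + (+0.0598) + (+1.19) = -3.0402 W/m²/K.
ΔT = −F/λ = −9.8/(-3.0402) = 3.22 K.

3.22 K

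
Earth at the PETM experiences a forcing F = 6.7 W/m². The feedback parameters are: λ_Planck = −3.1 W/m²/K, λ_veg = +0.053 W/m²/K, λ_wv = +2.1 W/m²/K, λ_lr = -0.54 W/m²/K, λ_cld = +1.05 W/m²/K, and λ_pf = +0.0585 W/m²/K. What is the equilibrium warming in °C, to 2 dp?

17.70 °C

Net feedback parameter λ = (−3.1) + (+0.053) + (+2.1) + (-0.54) + (+1.05) + (+0.0585) = -0.3785 W/m²/K.
ΔT = −F/λ = −6.7/(-0.3785) = 17.70 °C.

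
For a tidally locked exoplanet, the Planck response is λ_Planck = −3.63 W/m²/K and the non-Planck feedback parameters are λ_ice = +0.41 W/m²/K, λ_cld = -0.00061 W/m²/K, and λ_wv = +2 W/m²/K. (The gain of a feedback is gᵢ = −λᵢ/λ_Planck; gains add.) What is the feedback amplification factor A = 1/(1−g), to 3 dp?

Convert to gains: g_ice = 0.41/3.63 = 0.1129; g_cld = -0.00061/3.63 = -0.000168; g_wv = 2/3.63 = 0.551.
Total gain g = 0.663732.
A = 1/(1 − 0.663732) = 2.974.

2.974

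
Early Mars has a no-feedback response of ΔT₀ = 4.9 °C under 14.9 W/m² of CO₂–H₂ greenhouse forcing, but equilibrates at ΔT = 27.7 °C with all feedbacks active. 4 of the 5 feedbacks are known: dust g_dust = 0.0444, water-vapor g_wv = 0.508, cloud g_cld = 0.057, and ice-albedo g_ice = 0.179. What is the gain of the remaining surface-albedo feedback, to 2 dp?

0.03

Amplification A = ΔT/ΔT₀ = 27.7/4.9 = 5.653.
Total gain g = 1 − 1/A = 1 − 1/5.653 = 0.8231.
Known gains sum to 0.0444 + 0.508 + 0.057 + 0.179 = 0.7884.
g_alb = 0.8231 − 0.7884 = 0.03.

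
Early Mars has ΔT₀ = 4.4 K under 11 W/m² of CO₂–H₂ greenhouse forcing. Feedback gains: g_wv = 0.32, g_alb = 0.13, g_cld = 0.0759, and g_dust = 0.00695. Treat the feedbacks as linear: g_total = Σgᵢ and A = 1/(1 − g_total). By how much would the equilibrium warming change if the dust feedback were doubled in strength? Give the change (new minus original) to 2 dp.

0.14 K

Original: g = 0.53285, ΔT = 4.4/(1−0.53285) = 9.4188 K.
With doubled dust: g' = 0.5398, ΔT' = 4.4/(1−0.5398) = 9.5611 K.
Change = 9.5611 − 9.4188 = 0.14 K.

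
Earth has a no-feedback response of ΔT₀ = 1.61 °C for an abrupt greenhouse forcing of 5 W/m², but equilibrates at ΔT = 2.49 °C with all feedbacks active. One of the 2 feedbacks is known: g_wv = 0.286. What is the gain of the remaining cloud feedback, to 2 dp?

Amplification A = ΔT/ΔT₀ = 2.49/1.61 = 1.547.
Total gain g = 1 − 1/A = 1 − 1/1.547 = 0.3536.
The known gain is 0.286.
g_cld = 0.3536 − 0.286 = 0.07.

0.07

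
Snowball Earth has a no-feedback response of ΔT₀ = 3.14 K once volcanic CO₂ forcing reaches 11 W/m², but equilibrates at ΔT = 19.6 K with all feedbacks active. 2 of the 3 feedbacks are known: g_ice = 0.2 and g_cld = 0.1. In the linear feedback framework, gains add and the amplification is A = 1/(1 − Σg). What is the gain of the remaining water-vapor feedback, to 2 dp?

Amplification A = ΔT/ΔT₀ = 19.6/3.14 = 6.242.
Total gain g = 1 − 1/A = 1 − 1/6.242 = 0.8398.
Known gains sum to 0.2 + 0.1 = 0.3.
g_wv = 0.8398 − 0.3 = 0.54.

0.54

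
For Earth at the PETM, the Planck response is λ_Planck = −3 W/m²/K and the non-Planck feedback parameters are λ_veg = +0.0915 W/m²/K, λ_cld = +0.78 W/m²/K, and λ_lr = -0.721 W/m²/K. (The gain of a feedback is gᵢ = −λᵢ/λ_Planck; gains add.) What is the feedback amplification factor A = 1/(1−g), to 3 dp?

1.053

Convert to gains: g_veg = 0.0915/3 = 0.0305; g_cld = 0.78/3 = 0.26; g_lr = -0.721/3 = -0.2403.
Total gain g = 0.0502.
A = 1/(1 − 0.0502) = 1.053.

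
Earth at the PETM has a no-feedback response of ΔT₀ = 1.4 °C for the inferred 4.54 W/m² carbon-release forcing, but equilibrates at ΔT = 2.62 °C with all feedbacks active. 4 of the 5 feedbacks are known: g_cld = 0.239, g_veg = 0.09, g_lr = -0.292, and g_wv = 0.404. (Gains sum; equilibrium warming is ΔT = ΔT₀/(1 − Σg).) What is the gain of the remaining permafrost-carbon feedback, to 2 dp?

0.02

Amplification A = ΔT/ΔT₀ = 2.62/1.4 = 1.871.
Total gain g = 1 − 1/A = 1 − 1/1.871 = 0.4655.
Known gains sum to 0.239 + 0.09 − 0.292 + 0.404 = 0.441.
g_pf = 0.4655 − 0.441 = 0.02.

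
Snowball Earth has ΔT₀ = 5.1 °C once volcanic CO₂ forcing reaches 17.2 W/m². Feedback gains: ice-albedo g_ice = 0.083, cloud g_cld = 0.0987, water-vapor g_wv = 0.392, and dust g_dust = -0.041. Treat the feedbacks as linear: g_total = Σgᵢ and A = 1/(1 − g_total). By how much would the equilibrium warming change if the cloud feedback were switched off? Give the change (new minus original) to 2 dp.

-1.90 °C

Original: g = 0.5327, ΔT = 5.1/(1−0.5327) = 10.9138 °C.
Without cloud: g' = 0.434, ΔT' = 5.1/(1−0.434) = 9.0106 °C.
Change = 9.0106 − 10.9138 = -1.90 °C.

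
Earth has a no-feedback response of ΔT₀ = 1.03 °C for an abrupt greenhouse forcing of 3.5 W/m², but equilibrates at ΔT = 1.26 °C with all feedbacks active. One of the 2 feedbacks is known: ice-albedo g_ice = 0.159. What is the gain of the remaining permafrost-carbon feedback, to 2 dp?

0.02

Amplification A = ΔT/ΔT₀ = 1.26/1.03 = 1.223.
Total gain g = 1 − 1/A = 1 − 1/1.223 = 0.1823.
The known gain is 0.159.
g_pf = 0.1823 − 0.159 = 0.02.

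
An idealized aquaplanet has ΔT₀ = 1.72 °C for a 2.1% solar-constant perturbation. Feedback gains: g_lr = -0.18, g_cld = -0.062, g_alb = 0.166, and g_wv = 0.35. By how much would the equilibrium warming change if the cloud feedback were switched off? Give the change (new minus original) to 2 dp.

0.22 °C

Original: g = 0.274, ΔT = 1.72/(1−0.274) = 2.3691 °C.
Without cloud: g' = 0.336, ΔT' = 1.72/(1−0.336) = 2.5904 °C.
Change = 2.5904 − 2.3691 = 0.22 °C.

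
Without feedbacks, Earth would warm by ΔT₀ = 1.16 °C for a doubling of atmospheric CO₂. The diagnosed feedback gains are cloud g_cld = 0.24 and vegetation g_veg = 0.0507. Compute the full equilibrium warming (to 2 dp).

Total gain g = 0.24 + 0.0507 = 0.2907.
Amplification A = 1/(1 − 0.2907) = 1.41.
ΔT = 1.16 × 1.41 = 1.64 °C.

1.64 °C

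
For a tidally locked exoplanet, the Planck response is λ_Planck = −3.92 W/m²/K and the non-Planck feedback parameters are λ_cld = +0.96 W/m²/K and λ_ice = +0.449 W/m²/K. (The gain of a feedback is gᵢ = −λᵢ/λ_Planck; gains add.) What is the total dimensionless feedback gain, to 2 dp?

0.36

Convert to gains: g_cld = 0.96/3.92 = 0.2449; g_ice = 0.449/3.92 = 0.1145.
Total gain g = 0.3594.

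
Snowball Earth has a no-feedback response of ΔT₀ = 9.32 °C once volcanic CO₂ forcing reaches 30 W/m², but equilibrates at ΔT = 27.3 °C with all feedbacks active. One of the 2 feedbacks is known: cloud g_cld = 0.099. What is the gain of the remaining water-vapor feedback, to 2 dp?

Amplification A = ΔT/ΔT₀ = 27.3/9.32 = 2.929.
Total gain g = 1 − 1/A = 1 − 1/2.929 = 0.6586.
The known gain is 0.099.
g_wv = 0.6586 − 0.099 = 0.56.

0.56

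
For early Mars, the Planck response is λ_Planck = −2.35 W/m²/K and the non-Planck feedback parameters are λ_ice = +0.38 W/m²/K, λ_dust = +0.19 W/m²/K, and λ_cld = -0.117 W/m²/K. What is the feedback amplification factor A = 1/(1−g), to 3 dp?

Convert to gains: g_ice = 0.38/2.35 = 0.1617; g_dust = 0.19/2.35 = 0.08085; g_cld = -0.117/2.35 = -0.04979.
Total gain g = 0.19276.
A = 1/(1 − 0.19276) = 1.239.

1.239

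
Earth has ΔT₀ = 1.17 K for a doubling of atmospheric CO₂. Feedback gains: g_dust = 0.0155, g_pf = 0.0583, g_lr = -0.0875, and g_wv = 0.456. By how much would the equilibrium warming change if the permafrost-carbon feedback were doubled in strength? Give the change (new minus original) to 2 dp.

Original: g = 0.4423, ΔT = 1.17/(1−0.4423) = 2.0979 K.
With doubled permafrost-carbon: g' = 0.5006, ΔT' = 1.17/(1−0.5006) = 2.3428 K.
Change = 2.3428 − 2.0979 = 0.24 K.

0.24 K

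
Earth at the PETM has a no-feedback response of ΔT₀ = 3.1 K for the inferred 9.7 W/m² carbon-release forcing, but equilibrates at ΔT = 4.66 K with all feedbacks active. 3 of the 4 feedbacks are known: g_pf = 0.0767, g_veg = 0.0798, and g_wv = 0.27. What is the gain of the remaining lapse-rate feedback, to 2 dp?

-0.09

Amplification A = ΔT/ΔT₀ = 4.66/3.1 = 1.503.
Total gain g = 1 − 1/A = 1 − 1/1.503 = 0.3347.
Known gains sum to 0.0767 + 0.0798 + 0.27 = 0.4265.
g_lr = 0.3347 − 0.4265 = -0.09.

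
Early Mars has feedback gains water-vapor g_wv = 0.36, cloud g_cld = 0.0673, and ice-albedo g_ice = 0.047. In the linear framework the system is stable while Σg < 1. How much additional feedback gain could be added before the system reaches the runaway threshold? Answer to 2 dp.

0.53

Current total gain = 0.36 + 0.0673 + 0.047 = 0.4743.
Margin to runaway = 1 − 0.4743 = 0.53.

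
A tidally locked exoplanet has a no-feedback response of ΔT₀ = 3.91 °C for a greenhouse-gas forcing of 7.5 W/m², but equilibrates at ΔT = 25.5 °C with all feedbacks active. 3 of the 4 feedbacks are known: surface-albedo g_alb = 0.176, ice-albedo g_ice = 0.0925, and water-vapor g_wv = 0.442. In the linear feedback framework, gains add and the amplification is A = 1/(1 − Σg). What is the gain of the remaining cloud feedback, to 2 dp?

Amplification A = ΔT/ΔT₀ = 25.5/3.91 = 6.522.
Total gain g = 1 − 1/A = 1 − 1/6.522 = 0.8467.
Known gains sum to 0.176 + 0.0925 + 0.442 = 0.7105.
g_cld = 0.8467 − 0.7105 = 0.14.

0.14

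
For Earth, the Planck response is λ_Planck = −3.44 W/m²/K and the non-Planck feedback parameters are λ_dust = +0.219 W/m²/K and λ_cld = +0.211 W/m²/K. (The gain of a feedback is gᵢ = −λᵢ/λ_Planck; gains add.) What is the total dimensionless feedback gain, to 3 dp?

Convert to gains: g_dust = 0.219/3.44 = 0.06366; g_cld = 0.211/3.44 = 0.06134.
Total gain g = 0.125.

0.125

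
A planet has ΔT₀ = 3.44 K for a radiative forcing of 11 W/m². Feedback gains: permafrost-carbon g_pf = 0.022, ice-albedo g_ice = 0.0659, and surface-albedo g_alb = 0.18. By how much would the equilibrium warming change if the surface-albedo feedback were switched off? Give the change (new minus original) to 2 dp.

-0.93 K

Original: g = 0.2679, ΔT = 3.44/(1−0.2679) = 4.6988 K.
Without surface-albedo: g' = 0.0879, ΔT' = 3.44/(1−0.0879) = 3.7715 K.
Change = 3.7715 − 4.6988 = -0.93 K.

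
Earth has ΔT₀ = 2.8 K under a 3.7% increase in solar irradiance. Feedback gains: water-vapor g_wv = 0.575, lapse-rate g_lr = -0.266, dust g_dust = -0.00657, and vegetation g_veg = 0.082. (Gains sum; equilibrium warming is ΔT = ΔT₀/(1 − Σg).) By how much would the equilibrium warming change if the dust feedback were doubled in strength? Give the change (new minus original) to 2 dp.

-0.05 K

Original: g = 0.38443, ΔT = 2.8/(1−0.38443) = 4.5486 K.
With doubled dust: g' = 0.37786, ΔT' = 2.8/(1−0.37786) = 4.5006 K.
Change = 4.5006 − 4.5486 = -0.05 K.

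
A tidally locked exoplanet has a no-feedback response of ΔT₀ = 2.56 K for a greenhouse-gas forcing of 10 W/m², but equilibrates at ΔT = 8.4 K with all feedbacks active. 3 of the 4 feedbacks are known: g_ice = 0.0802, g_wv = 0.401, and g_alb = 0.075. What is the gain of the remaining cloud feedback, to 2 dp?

Amplification A = ΔT/ΔT₀ = 8.4/2.56 = 3.281.
Total gain g = 1 − 1/A = 1 − 1/3.281 = 0.6952.
Known gains sum to 0.0802 + 0.401 + 0.075 = 0.5562.
g_cld = 0.6952 − 0.5562 = 0.14.

0.14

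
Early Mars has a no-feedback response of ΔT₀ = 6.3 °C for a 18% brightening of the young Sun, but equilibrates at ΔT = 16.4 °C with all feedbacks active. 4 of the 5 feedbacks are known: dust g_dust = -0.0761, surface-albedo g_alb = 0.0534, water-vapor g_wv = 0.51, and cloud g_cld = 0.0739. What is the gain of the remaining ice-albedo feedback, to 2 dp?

0.05

Amplification A = ΔT/ΔT₀ = 16.4/6.3 = 2.603.
Total gain g = 1 − 1/A = 1 − 1/2.603 = 0.6158.
Known gains sum to -0.0761 + 0.0534 + 0.51 + 0.0739 = 0.5612.
g_ice = 0.6158 − 0.5612 = 0.05.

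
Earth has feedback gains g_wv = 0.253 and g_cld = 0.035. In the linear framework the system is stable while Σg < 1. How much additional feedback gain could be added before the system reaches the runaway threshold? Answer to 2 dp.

Current total gain = 0.253 + 0.035 = 0.288.
Margin to runaway = 1 − 0.288 = 0.71.

0.71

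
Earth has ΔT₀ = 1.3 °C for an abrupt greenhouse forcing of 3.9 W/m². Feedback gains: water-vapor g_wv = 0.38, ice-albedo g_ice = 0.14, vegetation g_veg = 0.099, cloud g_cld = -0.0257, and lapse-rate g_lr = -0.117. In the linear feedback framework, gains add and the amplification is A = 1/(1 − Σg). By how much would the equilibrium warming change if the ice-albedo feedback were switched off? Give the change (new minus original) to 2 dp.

-0.52 °C

Original: g = 0.4763, ΔT = 1.3/(1−0.4763) = 2.4823 °C.
Without ice-albedo: g' = 0.3363, ΔT' = 1.3/(1−0.3363) = 1.9587 °C.
Change = 1.9587 − 2.4823 = -0.52 °C.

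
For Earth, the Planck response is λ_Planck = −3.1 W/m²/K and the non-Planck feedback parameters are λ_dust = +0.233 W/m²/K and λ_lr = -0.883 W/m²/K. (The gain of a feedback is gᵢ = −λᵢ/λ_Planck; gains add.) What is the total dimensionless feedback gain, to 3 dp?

-0.210

Convert to gains: g_dust = 0.233/3.1 = 0.07516; g_lr = -0.883/3.1 = -0.2848.
Total gain g = -0.20964.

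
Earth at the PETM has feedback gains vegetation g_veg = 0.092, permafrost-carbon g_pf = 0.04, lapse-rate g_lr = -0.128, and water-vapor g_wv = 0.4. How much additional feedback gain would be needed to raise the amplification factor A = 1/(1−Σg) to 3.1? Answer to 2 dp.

Current total gain = 0.404.
Target gain for A = 3.1: g* = 1 − 1/3.1 = 0.6774.
Additional gain needed = 0.6774 − 0.404 = 0.27.

0.27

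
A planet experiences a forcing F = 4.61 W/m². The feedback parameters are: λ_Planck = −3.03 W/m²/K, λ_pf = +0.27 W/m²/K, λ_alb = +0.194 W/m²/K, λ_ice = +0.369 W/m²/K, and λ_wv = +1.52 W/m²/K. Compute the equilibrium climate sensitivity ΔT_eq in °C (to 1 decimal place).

Net feedback parameter λ = (−3.03) + (+0.27) + (+0.194) + (+0.369) + (+1.52) = -0.677 W/m²/K.
ΔT = −F/λ = −4.61/(-0.677) = 6.8 °C.

6.8 °C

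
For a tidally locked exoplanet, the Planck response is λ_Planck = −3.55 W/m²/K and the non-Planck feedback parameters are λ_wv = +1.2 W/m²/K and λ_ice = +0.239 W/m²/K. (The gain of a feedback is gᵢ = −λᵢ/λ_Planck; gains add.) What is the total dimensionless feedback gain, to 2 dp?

Convert to gains: g_wv = 1.2/3.55 = 0.338; g_ice = 0.239/3.55 = 0.06732.
Total gain g = 0.40532.

0.41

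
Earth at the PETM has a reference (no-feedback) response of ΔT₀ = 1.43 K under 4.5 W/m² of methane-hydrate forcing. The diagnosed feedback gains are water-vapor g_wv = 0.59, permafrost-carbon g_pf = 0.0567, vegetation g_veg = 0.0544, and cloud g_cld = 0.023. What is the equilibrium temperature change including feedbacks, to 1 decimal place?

Total gain g = 0.59 + 0.0567 + 0.0544 + 0.023 = 0.7241.
Amplification A = 1/(1 − 0.7241) = 3.625.
ΔT = 1.43 × 3.625 = 5.2 K.

5.2 K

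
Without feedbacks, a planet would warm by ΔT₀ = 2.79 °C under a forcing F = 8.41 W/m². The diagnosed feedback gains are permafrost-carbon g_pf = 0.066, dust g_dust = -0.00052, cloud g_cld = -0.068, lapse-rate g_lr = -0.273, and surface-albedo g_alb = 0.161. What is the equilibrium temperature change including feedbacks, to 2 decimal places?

Total gain g = 0.066 − 0.00052 − 0.068 − 0.273 + 0.161 = -0.11452.
Amplification A = 1/(1 + 0.11452) = 0.8972.
ΔT = 2.79 × 0.8972 = 2.50 °C.

2.50 °C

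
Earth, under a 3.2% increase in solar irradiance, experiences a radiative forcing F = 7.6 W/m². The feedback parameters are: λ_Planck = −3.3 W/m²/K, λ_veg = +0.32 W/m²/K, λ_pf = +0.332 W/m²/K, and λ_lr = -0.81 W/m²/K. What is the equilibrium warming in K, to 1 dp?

Net feedback parameter λ = (−3.3) + (+0.32) + (+0.332) + (-0.81) = -3.458 W/m²/K.
ΔT = −F/λ = −7.6/(-3.458) = 2.2 K.

2.2 K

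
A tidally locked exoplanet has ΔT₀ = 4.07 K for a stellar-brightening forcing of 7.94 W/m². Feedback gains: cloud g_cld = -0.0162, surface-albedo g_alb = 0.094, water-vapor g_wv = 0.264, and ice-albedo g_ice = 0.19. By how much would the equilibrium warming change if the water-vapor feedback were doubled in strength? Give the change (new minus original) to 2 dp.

11.24 K

Original: g = 0.5318, ΔT = 4.07/(1−0.5318) = 8.6929 K.
With doubled water-vapor: g' = 0.7958, ΔT' = 4.07/(1−0.7958) = 19.9314 K.
Change = 19.9314 − 8.6929 = 11.24 K.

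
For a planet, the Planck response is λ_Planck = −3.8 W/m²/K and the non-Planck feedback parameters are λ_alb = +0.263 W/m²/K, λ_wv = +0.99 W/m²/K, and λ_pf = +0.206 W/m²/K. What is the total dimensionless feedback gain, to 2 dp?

0.38

Convert to gains: g_alb = 0.263/3.8 = 0.06921; g_wv = 0.99/3.8 = 0.2605; g_pf = 0.206/3.8 = 0.05421.
Total gain g = 0.38392.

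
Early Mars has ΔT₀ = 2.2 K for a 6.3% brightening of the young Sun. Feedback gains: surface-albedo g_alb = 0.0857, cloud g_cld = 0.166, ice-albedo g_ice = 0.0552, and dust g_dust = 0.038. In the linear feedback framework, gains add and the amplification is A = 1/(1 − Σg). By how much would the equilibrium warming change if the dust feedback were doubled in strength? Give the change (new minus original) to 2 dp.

Original: g = 0.3449, ΔT = 2.2/(1−0.3449) = 3.3583 K.
With doubled dust: g' = 0.3829, ΔT' = 2.2/(1−0.3829) = 3.5651 K.
Change = 3.5651 − 3.3583 = 0.21 K.

0.21 K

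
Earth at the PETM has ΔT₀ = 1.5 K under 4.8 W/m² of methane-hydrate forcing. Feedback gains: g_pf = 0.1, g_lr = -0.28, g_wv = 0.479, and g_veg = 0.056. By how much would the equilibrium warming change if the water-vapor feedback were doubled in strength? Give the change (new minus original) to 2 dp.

Original: g = 0.355, ΔT = 1.5/(1−0.355) = 2.3256 K.
With doubled water-vapor: g' = 0.834, ΔT' = 1.5/(1−0.834) = 9.0361 K.
Change = 9.0361 − 2.3256 = 6.71 K.

6.71 K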